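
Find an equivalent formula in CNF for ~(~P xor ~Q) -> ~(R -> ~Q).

~(~P xor ~Q) -> ~(R -> ~Q)
≡ ~~(~P xor ~Q) | ~(R -> ~Q)   [eliminate ->]
≡ ~~((~P | ~Q) & ~(~P & ~Q)) | ~(R -> ~Q)   [expand xor]
≡ ~~((~P | ~Q) & ~(~P & ~Q)) | ~(~R | ~Q)   [eliminate ->]
≡ ((~P | ~Q) & ~(~P & ~Q)) | ~(~R | ~Q)   [double negation]
≡ ((~P | ~Q) & (~~P | ~~Q)) | ~(~R | ~Q)   [De Morgan]
≡ ((~P | ~Q) & (P | ~~Q)) | ~(~R | ~Q)   [double negation]
≡ ((~P | ~Q) & (P | Q)) | ~(~R | ~Q)   [double negation]
≡ ((~P | ~Q) & (P | Q)) | (~~R & ~~Q)   [De Morgan]
≡ ((~P | ~Q) & (P | Q)) | (R & ~~Q)   [double negation]
≡ ((~P | ~Q) & (P | Q)) | (R & Q)   [double negation]
≡ (~P | ~Q | R) & (~P | ~Q | Q) & (P | Q | R) & (P | Q | Q)   [distribute | over &]
≡ (~P | ~Q | R) & (P | Q)   [simplify]

(~P | ~Q | R) & (P | Q)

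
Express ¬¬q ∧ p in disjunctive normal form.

¬¬q ∧ p
⇔ q ∧ p

q ∧ p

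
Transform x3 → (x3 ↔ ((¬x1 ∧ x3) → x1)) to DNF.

x3 → (x3 ↔ ((¬x1 ∧ x3) → x1))
≡ ¬x3 ∨ (x3 ↔ ((¬x1 ∧ x3) → x1))   — eliminate →
≡ ¬x3 ∨ ((x3 → ((¬x1 ∧ x3) → x1)) ∧ (((¬x1 ∧ x3) → x1) → x3))   — eliminate ↔
≡ ¬x3 ∨ ((¬x3 ∨ ((¬x1 ∧ x3) → x1)) ∧ (((¬x1 ∧ x3) → x1) → x3))   — eliminate →
≡ ¬x3 ∨ ((¬x3 ∨ ¬(¬x1 ∧ x3) ∨ x1) ∧ (((¬x1 ∧ x3) → x1) → x3))   — eliminate →
≡ ¬x3 ∨ ((¬x3 ∨ ¬(¬x1 ∧ x3) ∨ x1) ∧ (¬((¬x1 ∧ x3) → x1) ∨ x3))   — eliminate →
≡ ¬x3 ∨ ((¬x3 ∨ ¬(¬x1 ∧ x3) ∨ x1) ∧ (¬(¬(¬x1 ∧ x3) ∨ x1) ∨ x3))   — eliminate →
≡ ¬x3 ∨ ((¬x3 ∨ ¬¬x1 ∨ ¬x3 ∨ x1) ∧ (¬(¬(¬x1 ∧ x3) ∨ x1) ∨ x3))   — De Morgan
≡ ¬x3 ∨ ((¬x3 ∨ x1 ∨ ¬x3 ∨ x1) ∧ (¬(¬(¬x1 ∧ x3) ∨ x1) ∨ x3))   — double negation
≡ ¬x3 ∨ ((¬x3 ∨ x1 ∨ ¬x3 ∨ x1) ∧ ((¬¬(¬x1 ∧ x3) ∧ ¬x1) ∨ x3))   — De Morgan
≡ ¬x3 ∨ ((¬x3 ∨ x1 ∨ ¬x3 ∨ x1) ∧ ((¬x1 ∧ x3 ∧ ¬x1) ∨ x3))   — double negation
≡ ¬x3 ∨ (¬x3 ∧ ¬x1 ∧ x3 ∧ ¬x1) ∨ (¬x3 ∧ x3) ∨ (x1 ∧ ¬x1 ∧ x3 ∧ ¬x1) ∨ (x1 ∧ x3) ∨ (¬x3 ∧ ¬x1 ∧ x3 ∧ ¬x1) ∨ (¬x3 ∧ x3) ∨ (x1 ∧ ¬x1 ∧ x3 ∧ ¬x1) ∨ (x1 ∧ x3)   — distribute ∧ over ∨
≡ ¬x3 ∨ (x1 ∧ x3)   — simplify

¬x3 ∨ (x1 ∧ x3)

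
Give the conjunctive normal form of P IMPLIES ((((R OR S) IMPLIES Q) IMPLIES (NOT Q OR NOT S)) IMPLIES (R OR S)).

P IMPLIES ((((R OR S) IMPLIES Q) IMPLIES (NOT Q OR NOT S)) IMPLIES (R OR S))
≡ NOT P OR ((((R OR S) IMPLIES Q) IMPLIES (NOT Q OR NOT S)) IMPLIES (R OR S))   [eliminate IMPLIES]
≡ NOT P OR NOT (((R OR S) IMPLIES Q) IMPLIES (NOT Q OR NOT S)) OR R OR S   [eliminate IMPLIES]
≡ NOT P OR NOT (NOT ((R OR S) IMPLIES Q) OR NOT Q OR NOT S) OR R OR S   [eliminate IMPLIES]
≡ NOT P OR NOT (NOT (NOT (R OR S) OR Q) OR NOT Q OR NOT S) OR R OR S   [eliminate IMPLIES]
≡ NOT P OR (NOT NOT (NOT (R OR S) OR Q) AND NOT NOT Q AND NOT NOT S) OR R OR S   [De Morgan]
≡ NOT P OR ((NOT (R OR S) OR Q) AND NOT NOT Q AND NOT NOT S) OR R OR S   [double negation]
≡ NOT P OR (((NOT R AND NOT S) OR Q) AND NOT NOT Q AND NOT NOT S) OR R OR S   [De Morgan]
≡ NOT P OR (((NOT R AND NOT S) OR Q) AND Q AND NOT NOT S) OR R OR S   [double negation]
≡ NOT P OR (((NOT R AND NOT S) OR Q) AND Q AND S) OR R OR S   [double negation]
≡ (NOT P OR NOT R OR Q OR R OR S) AND (NOT P OR NOT S OR Q OR R OR S) AND (NOT P OR Q OR R OR S) AND (NOT P OR S OR R OR S)   [distribute OR over AND]
≡ NOT P OR S OR R   [simplify]

NOT P OR S OR R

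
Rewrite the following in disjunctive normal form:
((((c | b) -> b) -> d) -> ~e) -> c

(d & e) | c

((((c | b) -> b) -> d) -> ~e) -> c
≡ ~((((c | b) -> b) -> d) -> ~e) | c   (eliminate ->)
≡ ~(~(((c | b) -> b) -> d) | ~e) | c   (eliminate ->)
≡ ~(~(~((c | b) -> b) | d) | ~e) | c   (eliminate ->)
≡ ~(~(~(~(c | b) | b) | d) | ~e) | c   (eliminate ->)
≡ (~~(~(~(c | b) | b) | d) & ~~e) | c   (De Morgan)
≡ ((~(~(c | b) | b) | d) & ~~e) | c   (double negation)
≡ (((~~(c | b) & ~b) | d) & ~~e) | c   (De Morgan)
≡ ((((c | b) & ~b) | d) & ~~e) | c   (double negation)
≡ ((((c | b) & ~b) | d) & e) | c   (double negation)
≡ (c & ~b & e) | (b & ~b & e) | (d & e) | c   (distribute & over |)
≡ (d & e) | c   (simplify)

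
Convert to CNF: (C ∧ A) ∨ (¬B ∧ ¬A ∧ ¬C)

(C ∧ A) ∨ (¬B ∧ ¬A ∧ ¬C)
⇔ (C ∨ ¬B) ∧ (C ∨ ¬A) ∧ (C ∨ ¬C) ∧ (A ∨ ¬B) ∧ (A ∨ ¬A) ∧ (A ∨ ¬C)
⇔ (C ∨ ¬B) ∧ (C ∨ ¬A) ∧ (A ∨ ¬B) ∧ (A ∨ ¬C)

(C ∨ ¬B) ∧ (C ∨ ¬A) ∧ (A ∨ ¬B) ∧ (A ∨ ¬C)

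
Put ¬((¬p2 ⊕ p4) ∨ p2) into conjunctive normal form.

(p2 ∨ p4) ∧ ¬p2

¬((¬p2 ⊕ p4) ∨ p2)
≡ ¬(((¬p2 ∨ p4) ∧ ¬(¬p2 ∧ p4)) ∨ p2)   — expand ⊕
≡ ¬((¬p2 ∨ p4) ∧ ¬(¬p2 ∧ p4)) ∧ ¬p2   — De Morgan
≡ (¬(¬p2 ∨ p4) ∨ ¬¬(¬p2 ∧ p4)) ∧ ¬p2   — De Morgan
≡ ((¬¬p2 ∧ ¬p4) ∨ ¬¬(¬p2 ∧ p4)) ∧ ¬p2   — De Morgan
≡ ((p2 ∧ ¬p4) ∨ ¬¬(¬p2 ∧ p4)) ∧ ¬p2   — double negation
≡ ((p2 ∧ ¬p4) ∨ (¬p2 ∧ p4)) ∧ ¬p2   — double negation
≡ (p2 ∨ ¬p2) ∧ (p2 ∨ p4) ∧ (¬p4 ∨ ¬p2) ∧ (¬p4 ∨ p4) ∧ ¬p2   — distribute ∨ over ∧
≡ (p2 ∨ p4) ∧ ¬p2   — simplify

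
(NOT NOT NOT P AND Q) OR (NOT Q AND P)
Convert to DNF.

(NOT P AND Q) OR (NOT Q AND P)

(NOT NOT NOT P AND Q) OR (NOT Q AND P)
≡ (NOT P AND Q) OR (NOT Q AND P)   (double negation)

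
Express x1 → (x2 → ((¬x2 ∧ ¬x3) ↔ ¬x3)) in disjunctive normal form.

x1 → (x2 → ((¬x2 ∧ ¬x3) ↔ ¬x3))
= ¬x1 ∨ (x2 → ((¬x2 ∧ ¬x3) ↔ ¬x3))   — eliminate →
= ¬x1 ∨ ¬x2 ∨ ((¬x2 ∧ ¬x3) ↔ ¬x3)   — eliminate →
= ¬x1 ∨ ¬x2 ∨ (((¬x2 ∧ ¬x3) → ¬x3) ∧ (¬x3 → (¬x2 ∧ ¬x3)))   — eliminate ↔
= ¬x1 ∨ ¬x2 ∨ ((¬(¬x2 ∧ ¬x3) ∨ ¬x3) ∧ (¬x3 → (¬x2 ∧ ¬x3)))   — eliminate →
= ¬x1 ∨ ¬x2 ∨ ((¬(¬x2 ∧ ¬x3) ∨ ¬x3) ∧ (¬¬x3 ∨ (¬x2 ∧ ¬x3)))   — eliminate →
= ¬x1 ∨ ¬x2 ∨ ((¬¬x2 ∨ ¬¬x3 ∨ ¬x3) ∧ (¬¬x3 ∨ (¬x2 ∧ ¬x3)))   — De Morgan
= ¬x1 ∨ ¬x2 ∨ ((x2 ∨ ¬¬x3 ∨ ¬x3) ∧ (¬¬x3 ∨ (¬x2 ∧ ¬x3)))   — double negation
= ¬x1 ∨ ¬x2 ∨ ((x2 ∨ x3 ∨ ¬x3) ∧ (¬¬x3 ∨ (¬x2 ∧ ¬x3)))   — double negation
= ¬x1 ∨ ¬x2 ∨ ((x2 ∨ x3 ∨ ¬x3) ∧ (x3 ∨ (¬x2 ∧ ¬x3)))   — double negation
= ¬x1 ∨ ¬x2 ∨ (x2 ∧ x3) ∨ (x2 ∧ ¬x2 ∧ ¬x3) ∨ (x3 ∧ x3) ∨ (x3 ∧ ¬x2 ∧ ¬x3) ∨ (¬x3 ∧ x3) ∨ (¬x3 ∧ ¬x2 ∧ ¬x3)   — distribute ∧ over ∨
= ¬x1 ∨ ¬x2 ∨ x3   — simplify

¬x1 ∨ ¬x2 ∨ x3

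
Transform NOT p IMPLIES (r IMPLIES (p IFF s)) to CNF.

NOT p IMPLIES (r IMPLIES (p IFF s))
≡ NOT NOT p OR (r IMPLIES (p IFF s))   [eliminate IMPLIES]
≡ NOT NOT p OR NOT r OR (p IFF s)   [eliminate IMPLIES]
≡ NOT NOT p OR NOT r OR ((p IMPLIES s) AND (s IMPLIES p))   [eliminate IFF]
≡ NOT NOT p OR NOT r OR ((NOT p OR s) AND (s IMPLIES p))   [eliminate IMPLIES]
≡ NOT NOT p OR NOT r OR ((NOT p OR s) AND (NOT s OR p))   [eliminate IMPLIES]
≡ p OR NOT r OR ((NOT p OR s) AND (NOT s OR p))   [double negation]
≡ (p OR NOT r OR NOT p OR s) AND (p OR NOT r OR NOT s OR p)   [distribute OR over AND]
≡ p OR NOT r OR NOT s   [simplify]

p OR NOT r OR NOT s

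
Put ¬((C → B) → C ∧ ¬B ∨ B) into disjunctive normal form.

¬C ∧ ¬B

¬((C → B) → C ∧ ¬B ∨ B)
= ¬(¬(C → B) ∨ C ∧ ¬B ∨ B)   [eliminate →]
= ¬(¬(¬C ∨ B) ∨ C ∧ ¬B ∨ B)   [eliminate →]
= ¬¬(¬C ∨ B) ∧ ¬(C ∧ ¬B) ∧ ¬B   [De Morgan]
= (¬C ∨ B) ∧ ¬(C ∧ ¬B) ∧ ¬B   [double negation]
= (¬C ∨ B) ∧ (¬C ∨ ¬¬B) ∧ ¬B   [De Morgan]
= (¬C ∨ B) ∧ (¬C ∨ B) ∧ ¬B   [double negation]
= ¬C ∧ ¬C ∧ ¬B ∨ ¬C ∧ B ∧ ¬B ∨ B ∧ ¬C ∧ ¬B ∨ B ∧ B ∧ ¬B   [distribute ∧ over ∨]
= ¬C ∧ ¬B   [simplify]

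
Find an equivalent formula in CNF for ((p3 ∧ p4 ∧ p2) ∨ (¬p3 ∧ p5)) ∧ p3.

((p3 ∧ p4 ∧ p2) ∨ (¬p3 ∧ p5)) ∧ p3
≡ (p3 ∨ ¬p3) ∧ (p3 ∨ p5) ∧ (p4 ∨ ¬p3) ∧ (p4 ∨ p5) ∧ (p2 ∨ ¬p3) ∧ (p2 ∨ p5) ∧ p3   — distribute ∨ over ∧
≡ (p4 ∨ ¬p3) ∧ (p4 ∨ p5) ∧ (p2 ∨ ¬p3) ∧ (p2 ∨ p5) ∧ p3   — simplify

(p4 ∨ ¬p3) ∧ (p4 ∨ p5) ∧ (p2 ∨ ¬p3) ∧ (p2 ∨ p5) ∧ p3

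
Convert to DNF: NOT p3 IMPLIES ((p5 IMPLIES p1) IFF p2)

NOT p3 IMPLIES ((p5 IMPLIES p1) IFF p2)
⇔ NOT NOT p3 OR ((p5 IMPLIES p1) IFF p2)   [eliminate IMPLIES]
⇔ NOT NOT p3 OR (((p5 IMPLIES p1) IMPLIES p2) AND (p2 IMPLIES (p5 IMPLIES p1)))   [eliminate IFF]
⇔ NOT NOT p3 OR ((NOT (p5 IMPLIES p1) OR p2) AND (p2 IMPLIES (p5 IMPLIES p1)))   [eliminate IMPLIES]
⇔ NOT NOT p3 OR ((NOT (NOT p5 OR p1) OR p2) AND (p2 IMPLIES (p5 IMPLIES p1)))   [eliminate IMPLIES]
⇔ NOT NOT p3 OR ((NOT (NOT p5 OR p1) OR p2) AND (NOT p2 OR (p5 IMPLIES p1)))   [eliminate IMPLIES]
⇔ NOT NOT p3 OR ((NOT (NOT p5 OR p1) OR p2) AND (NOT p2 OR NOT p5 OR p1))   [eliminate IMPLIES]
⇔ p3 OR ((NOT (NOT p5 OR p1) OR p2) AND (NOT p2 OR NOT p5 OR p1))   [double negation]
⇔ p3 OR (((NOT NOT p5 AND NOT p1) OR p2) AND (NOT p2 OR NOT p5 OR p1))   [De Morgan]
⇔ p3 OR (((p5 AND NOT p1) OR p2) AND (NOT p2 OR NOT p5 OR p1))   [double negation]
⇔ p3 OR (p5 AND NOT p1 AND NOT p2) OR (p5 AND NOT p1 AND NOT p5) OR (p5 AND NOT p1 AND p1) OR (p2 AND NOT p2) OR (p2 AND NOT p5) OR (p2 AND p1)   [distribute AND over OR]
⇔ p3 OR (p5 AND NOT p1 AND NOT p2) OR (p2 AND NOT p5) OR (p2 AND p1)   [simplify]

p3 OR (p5 AND NOT p1 AND NOT p2) OR (p2 AND NOT p5) OR (p2 AND p1)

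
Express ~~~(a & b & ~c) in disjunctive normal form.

~a | ~b | c

~~~(a & b & ~c)
⇔ ~(a & b & ~c)   (double negation)
⇔ ~a | ~b | ~~c   (De Morgan)
⇔ ~a | ~b | c   (double negation)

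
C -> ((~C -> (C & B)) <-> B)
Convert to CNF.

C -> ((~C -> (C & B)) <-> B)
≡ ~C | ((~C -> (C & B)) <-> B)   — eliminate ->
≡ ~C | (((~C -> (C & B)) -> B) & (B -> (~C -> (C & B))))   — eliminate <->
≡ ~C | ((~(~C -> (C & B)) | B) & (B -> (~C -> (C & B))))   — eliminate ->
≡ ~C | ((~(~~C | (C & B)) | B) & (B -> (~C -> (C & B))))   — eliminate ->
≡ ~C | ((~(~~C | (C & B)) | B) & (~B | (~C -> (C & B))))   — eliminate ->
≡ ~C | ((~(~~C | (C & B)) | B) & (~B | ~~C | (C & B)))   — eliminate ->
≡ ~C | (((~~~C & ~(C & B)) | B) & (~B | ~~C | (C & B)))   — De Morgan
≡ ~C | (((~C & ~(C & B)) | B) & (~B | ~~C | (C & B)))   — double negation
≡ ~C | (((~C & (~C | ~B)) | B) & (~B | ~~C | (C & B)))   — De Morgan
≡ ~C | (((~C & (~C | ~B)) | B) & (~B | C | (C & B)))   — double negation
≡ (~C | ~C | B) & (~C | ~C | ~B | B) & (~C | ~B | C | C) & (~C | ~B | C | B)   — distribute | over &
≡ ~C | B   — simplify

~C | B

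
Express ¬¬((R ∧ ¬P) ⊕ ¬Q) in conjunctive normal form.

(R ∨ ¬Q) ∧ (¬P ∨ ¬Q) ∧ (¬R ∨ P ∨ Q)

¬¬((R ∧ ¬P) ⊕ ¬Q)
≡ ¬¬(((R ∧ ¬P) ∨ ¬Q) ∧ ¬(R ∧ ¬P ∧ ¬Q))   [expand ⊕]
≡ ((R ∧ ¬P) ∨ ¬Q) ∧ ¬(R ∧ ¬P ∧ ¬Q)   [double negation]
≡ ((R ∧ ¬P) ∨ ¬Q) ∧ (¬R ∨ ¬¬P ∨ ¬¬Q)   [De Morgan]
≡ ((R ∧ ¬P) ∨ ¬Q) ∧ (¬R ∨ P ∨ ¬¬Q)   [double negation]
≡ ((R ∧ ¬P) ∨ ¬Q) ∧ (¬R ∨ P ∨ Q)   [double negation]
≡ (R ∨ ¬Q) ∧ (¬P ∨ ¬Q) ∧ (¬R ∨ P ∨ Q)   [distribute ∨ over ∧]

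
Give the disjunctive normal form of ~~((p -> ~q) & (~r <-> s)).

~~((p -> ~q) & (~r <-> s))
≡ ~~((~p | ~q) & (~r <-> s))   [eliminate ->]
≡ ~~((~p | ~q) & (~r -> s) & (s -> ~r))   [eliminate <->]
≡ ~~((~p | ~q) & (~~r | s) & (s -> ~r))   [eliminate ->]
≡ ~~((~p | ~q) & (~~r | s) & (~s | ~r))   [eliminate ->]
≡ (~p | ~q) & (~~r | s) & (~s | ~r)   [double negation]
≡ (~p | ~q) & (r | s) & (~s | ~r)   [double negation]
≡ (~p & r & ~s) | (~p & r & ~r) | (~p & s & ~s) | (~p & s & ~r) | (~q & r & ~s) | (~q & r & ~r) | (~q & s & ~s) | (~q & s & ~r)   [distribute & over |]
≡ (~p & r & ~s) | (~p & s & ~r) | (~q & r & ~s) | (~q & s & ~r)   [simplify]

(~p & r & ~s) | (~p & s & ~r) | (~q & r & ~s) | (~q & s & ~r)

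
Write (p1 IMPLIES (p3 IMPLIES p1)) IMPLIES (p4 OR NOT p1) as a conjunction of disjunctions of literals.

(p1 IMPLIES (p3 IMPLIES p1)) IMPLIES (p4 OR NOT p1)
⇔ NOT (p1 IMPLIES (p3 IMPLIES p1)) OR p4 OR NOT p1   [eliminate IMPLIES]
⇔ NOT (NOT p1 OR (p3 IMPLIES p1)) OR p4 OR NOT p1   [eliminate IMPLIES]
⇔ NOT (NOT p1 OR NOT p3 OR p1) OR p4 OR NOT p1   [eliminate IMPLIES]
⇔ (NOT NOT p1 AND NOT NOT p3 AND NOT p1) OR p4 OR NOT p1   [De Morgan]
⇔ (p1 AND NOT NOT p3 AND NOT p1) OR p4 OR NOT p1   [double negation]
⇔ (p1 AND p3 AND NOT p1) OR p4 OR NOT p1   [double negation]
⇔ (p1 OR p4 OR NOT p1) AND (p3 OR p4 OR NOT p1) AND (NOT p1 OR p4 OR NOT p1)   [distribute OR over AND]
⇔ NOT p1 OR p4   [simplify]

NOT p1 OR p4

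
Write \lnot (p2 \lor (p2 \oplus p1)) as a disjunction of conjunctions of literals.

\lnot (p2 \lor (p2 \oplus p1))
≡ \lnot (p2 \lor (p2 \land \lnot p1) \lor (\lnot p2 \land p1))   [expand \oplus]
≡ \lnot p2 \land \lnot (p2 \land \lnot p1) \land \lnot (\lnot p2 \land p1)   [De Morgan]
≡ \lnot p2 \land (\lnot p2 \lor \lnot \lnot p1) \land \lnot (\lnot p2 \land p1)   [De Morgan]
≡ \lnot p2 \land (\lnot p2 \lor p1) \land \lnot (\lnot p2 \land p1)   [double negation]
≡ \lnot p2 \land (\lnot p2 \lor p1) \land (\lnot \lnot p2 \lor \lnot p1)   [De Morgan]
≡ \lnot p2 \land (\lnot p2 \lor p1) \land (p2 \lor \lnot p1)   [double negation]
≡ (\lnot p2 \land \lnot p2 \land p2) \lor (\lnot p2 \land \lnot p2 \land \lnot p1) \lor (\lnot p2 \land p1 \land p2) \lor (\lnot p2 \land p1 \land \lnot p1)   [distribute \land over \lor]
≡ \lnot p2 \land \lnot p1   [simplify]

\lnot p2 \land \lnot p1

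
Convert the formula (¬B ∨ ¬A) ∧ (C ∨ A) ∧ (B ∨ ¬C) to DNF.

(¬B ∨ ¬A) ∧ (C ∨ A) ∧ (B ∨ ¬C)
≡ (¬B ∧ C ∧ B) ∨ (¬B ∧ C ∧ ¬C) ∨ (¬B ∧ A ∧ B) ∨ (¬B ∧ A ∧ ¬C) ∨ (¬A ∧ C ∧ B) ∨ (¬A ∧ C ∧ ¬C) ∨ (¬A ∧ A ∧ B) ∨ (¬A ∧ A ∧ ¬C)   [distribute ∧ over ∨]
≡ (¬B ∧ A ∧ ¬C) ∨ (¬A ∧ C ∧ B)   [simplify]

(¬B ∧ A ∧ ¬C) ∨ (¬A ∧ C ∧ B)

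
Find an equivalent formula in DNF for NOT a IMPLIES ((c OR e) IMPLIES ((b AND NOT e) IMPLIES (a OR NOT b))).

NOT a IMPLIES ((c OR e) IMPLIES ((b AND NOT e) IMPLIES (a OR NOT b)))
≡ NOT NOT a OR ((c OR e) IMPLIES ((b AND NOT e) IMPLIES (a OR NOT b)))
≡ NOT NOT a OR NOT (c OR e) OR ((b AND NOT e) IMPLIES (a OR NOT b))
≡ NOT NOT a OR NOT (c OR e) OR NOT (b AND NOT e) OR a OR NOT b
≡ a OR NOT (c OR e) OR NOT (b AND NOT e) OR a OR NOT b
≡ a OR (NOT c AND NOT e) OR NOT (b AND NOT e) OR a OR NOT b
≡ a OR (NOT c AND NOT e) OR NOT b OR NOT NOT e OR a OR NOT b
≡ a OR (NOT c AND NOT e) OR NOT b OR e OR a OR NOT b
≡ a OR (NOT c AND NOT e) OR NOT b OR e

a OR (NOT c AND NOT e) OR NOT b OR e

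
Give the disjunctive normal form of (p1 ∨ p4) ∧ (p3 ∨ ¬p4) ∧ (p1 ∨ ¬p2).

(p1 ∨ p4) ∧ (p3 ∨ ¬p4) ∧ (p1 ∨ ¬p2)
≡ (p1 ∧ p3 ∧ p1) ∨ (p1 ∧ p3 ∧ ¬p2) ∨ (p1 ∧ ¬p4 ∧ p1) ∨ (p1 ∧ ¬p4 ∧ ¬p2) ∨ (p4 ∧ p3 ∧ p1) ∨ (p4 ∧ p3 ∧ ¬p2) ∨ (p4 ∧ ¬p4 ∧ p1) ∨ (p4 ∧ ¬p4 ∧ ¬p2)   [distribute ∧ over ∨]
≡ (p1 ∧ p3) ∨ (p1 ∧ ¬p4) ∨ (p4 ∧ p3 ∧ ¬p2)   [simplify]

(p1 ∧ p3) ∨ (p1 ∧ ¬p4) ∨ (p4 ∧ p3 ∧ ¬p2)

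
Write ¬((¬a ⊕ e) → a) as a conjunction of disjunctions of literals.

(a ∨ ¬e) ∧ ¬a

¬((¬a ⊕ e) → a)
⇔ ¬(¬(¬a ⊕ e) ∨ a)
⇔ ¬(¬((¬a ∨ e) ∧ ¬(¬a ∧ e)) ∨ a)
⇔ ¬¬((¬a ∨ e) ∧ ¬(¬a ∧ e)) ∧ ¬a
⇔ (¬a ∨ e) ∧ ¬(¬a ∧ e) ∧ ¬a
⇔ (¬a ∨ e) ∧ (¬¬a ∨ ¬e) ∧ ¬a
⇔ (¬a ∨ e) ∧ (a ∨ ¬e) ∧ ¬a
⇔ (a ∨ ¬e) ∧ ¬a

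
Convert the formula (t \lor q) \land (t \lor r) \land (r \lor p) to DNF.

(t \lor q) \land (t \lor r) \land (r \lor p)
= (t \land t \land r) \lor (t \land t \land p) \lor (t \land r \land r) \lor (t \land r \land p) \lor (q \land t \land r) \lor (q \land t \land p) \lor (q \land r \land r) \lor (q \land r \land p)   — distribute \land over \lor
= (t \land r) \lor (t \land p) \lor (q \land r)   — simplify

(t \land r) \lor (t \land p) \lor (q \land r)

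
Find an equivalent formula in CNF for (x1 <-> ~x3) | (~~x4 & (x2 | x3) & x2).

(~x1 | ~x3 | x4) & (~x1 | ~x3 | x2) & (x3 | x1 | x4) & (x3 | x1 | x2)

(x1 <-> ~x3) | (~~x4 & (x2 | x3) & x2)
≡ ((x1 -> ~x3) & (~x3 -> x1)) | (~~x4 & (x2 | x3) & x2)   [eliminate <->]
≡ ((~x1 | ~x3) & (~x3 -> x1)) | (~~x4 & (x2 | x3) & x2)   [eliminate ->]
≡ ((~x1 | ~x3) & (~~x3 | x1)) | (~~x4 & (x2 | x3) & x2)   [eliminate ->]
≡ ((~x1 | ~x3) & (x3 | x1)) | (~~x4 & (x2 | x3) & x2)   [double negation]
≡ ((~x1 | ~x3) & (x3 | x1)) | (x4 & (x2 | x3) & x2)   [double negation]
≡ (~x1 | ~x3 | x4) & (~x1 | ~x3 | x2 | x3) & (~x1 | ~x3 | x2) & (x3 | x1 | x4) & (x3 | x1 | x2 | x3) & (x3 | x1 | x2)   [distribute | over &]
≡ (~x1 | ~x3 | x4) & (~x1 | ~x3 | x2) & (x3 | x1 | x4) & (x3 | x1 | x2)   [simplify]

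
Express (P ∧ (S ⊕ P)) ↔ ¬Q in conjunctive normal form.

(P ∧ (S ⊕ P)) ↔ ¬Q
≡ ((P ∧ (S ⊕ P)) → ¬Q) ∧ (¬Q → (P ∧ (S ⊕ P)))   [eliminate ↔]
≡ (¬(P ∧ (S ⊕ P)) ∨ ¬Q) ∧ (¬Q → (P ∧ (S ⊕ P)))   [eliminate →]
≡ (¬(P ∧ (S ∨ P) ∧ ¬(S ∧ P)) ∨ ¬Q) ∧ (¬Q → (P ∧ (S ⊕ P)))   [expand ⊕]
≡ (¬(P ∧ (S ∨ P) ∧ ¬(S ∧ P)) ∨ ¬Q) ∧ (¬¬Q ∨ (P ∧ (S ⊕ P)))   [eliminate →]
≡ (¬(P ∧ (S ∨ P) ∧ ¬(S ∧ P)) ∨ ¬Q) ∧ (¬¬Q ∨ (P ∧ (S ∨ P) ∧ ¬(S ∧ P)))   [expand ⊕]
≡ (¬P ∨ ¬(S ∨ P) ∨ ¬¬(S ∧ P) ∨ ¬Q) ∧ (¬¬Q ∨ (P ∧ (S ∨ P) ∧ ¬(S ∧ P)))   [De Morgan]
≡ (¬P ∨ (¬S ∧ ¬P) ∨ ¬¬(S ∧ P) ∨ ¬Q) ∧ (¬¬Q ∨ (P ∧ (S ∨ P) ∧ ¬(S ∧ P)))   [De Morgan]
≡ (¬P ∨ (¬S ∧ ¬P) ∨ (S ∧ P) ∨ ¬Q) ∧ (¬¬Q ∨ (P ∧ (S ∨ P) ∧ ¬(S ∧ P)))   [double negation]
≡ (¬P ∨ (¬S ∧ ¬P) ∨ (S ∧ P) ∨ ¬Q) ∧ (Q ∨ (P ∧ (S ∨ P) ∧ ¬(S ∧ P)))   [double negation]
≡ (¬P ∨ (¬S ∧ ¬P) ∨ (S ∧ P) ∨ ¬Q) ∧ (Q ∨ (P ∧ (S ∨ P) ∧ (¬S ∨ ¬P)))   [De Morgan]
≡ (¬P ∨ ¬S ∨ S ∨ ¬Q) ∧ (¬P ∨ ¬S ∨ P ∨ ¬Q) ∧ (¬P ∨ ¬P ∨ S ∨ ¬Q) ∧ (¬P ∨ ¬P ∨ P ∨ ¬Q) ∧ (Q ∨ P) ∧ (Q ∨ S ∨ P) ∧ (Q ∨ ¬S ∨ ¬P)   [distribute ∨ over ∧]
≡ (¬P ∨ S ∨ ¬Q) ∧ (Q ∨ P) ∧ (Q ∨ ¬S ∨ ¬P)   [simplify]

(¬P ∨ S ∨ ¬Q) ∧ (Q ∨ P) ∧ (Q ∨ ¬S ∨ ¬P)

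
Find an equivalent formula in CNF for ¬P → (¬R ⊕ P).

P ∨ ¬R

¬P → (¬R ⊕ P)
≡ ¬¬P ∨ (¬R ⊕ P)   — eliminate →
≡ ¬¬P ∨ ((¬R ∨ P) ∧ ¬(¬R ∧ P))   — expand ⊕
≡ P ∨ ((¬R ∨ P) ∧ ¬(¬R ∧ P))   — double negation
≡ P ∨ ((¬R ∨ P) ∧ (¬¬R ∨ ¬P))   — De Morgan
≡ P ∨ ((¬R ∨ P) ∧ (R ∨ ¬P))   — double negation
≡ (P ∨ ¬R ∨ P) ∧ (P ∨ R ∨ ¬P)   — distribute ∨ over ∧
≡ P ∨ ¬R   — simplify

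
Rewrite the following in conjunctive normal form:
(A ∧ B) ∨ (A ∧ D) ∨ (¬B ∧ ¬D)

(A ∧ B) ∨ (A ∧ D) ∨ (¬B ∧ ¬D)
≡ (A ∨ A ∨ ¬B) ∧ (A ∨ A ∨ ¬D) ∧ (A ∨ D ∨ ¬B) ∧ (A ∨ D ∨ ¬D) ∧ (B ∨ A ∨ ¬B) ∧ (B ∨ A ∨ ¬D) ∧ (B ∨ D ∨ ¬B) ∧ (B ∨ D ∨ ¬D)
≡ (A ∨ ¬B) ∧ (A ∨ ¬D)

(A ∨ ¬B) ∧ (A ∨ ¬D)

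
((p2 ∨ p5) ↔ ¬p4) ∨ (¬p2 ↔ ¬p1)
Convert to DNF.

(¬p2 ∧ ¬p5 ∧ p4) ∨ (¬p4 ∧ p2) ∨ (¬p4 ∧ p5) ∨ (p2 ∧ p1) ∨ (¬p1 ∧ ¬p2)

((p2 ∨ p5) ↔ ¬p4) ∨ (¬p2 ↔ ¬p1)
≡ (((p2 ∨ p5) → ¬p4) ∧ (¬p4 → (p2 ∨ p5))) ∨ (¬p2 ↔ ¬p1)   [eliminate ↔]
≡ ((¬(p2 ∨ p5) ∨ ¬p4) ∧ (¬p4 → (p2 ∨ p5))) ∨ (¬p2 ↔ ¬p1)   [eliminate →]
≡ ((¬(p2 ∨ p5) ∨ ¬p4) ∧ (¬¬p4 ∨ p2 ∨ p5)) ∨ (¬p2 ↔ ¬p1)   [eliminate →]
≡ ((¬(p2 ∨ p5) ∨ ¬p4) ∧ (¬¬p4 ∨ p2 ∨ p5)) ∨ ((¬p2 → ¬p1) ∧ (¬p1 → ¬p2))   [eliminate ↔]
≡ ((¬(p2 ∨ p5) ∨ ¬p4) ∧ (¬¬p4 ∨ p2 ∨ p5)) ∨ ((¬¬p2 ∨ ¬p1) ∧ (¬p1 → ¬p2))   [eliminate →]
≡ ((¬(p2 ∨ p5) ∨ ¬p4) ∧ (¬¬p4 ∨ p2 ∨ p5)) ∨ ((¬¬p2 ∨ ¬p1) ∧ (¬¬p1 ∨ ¬p2))   [eliminate →]
≡ (((¬p2 ∧ ¬p5) ∨ ¬p4) ∧ (¬¬p4 ∨ p2 ∨ p5)) ∨ ((¬¬p2 ∨ ¬p1) ∧ (¬¬p1 ∨ ¬p2))   [De Morgan]
≡ (((¬p2 ∧ ¬p5) ∨ ¬p4) ∧ (p4 ∨ p2 ∨ p5)) ∨ ((¬¬p2 ∨ ¬p1) ∧ (¬¬p1 ∨ ¬p2))   [double negation]
≡ (((¬p2 ∧ ¬p5) ∨ ¬p4) ∧ (p4 ∨ p2 ∨ p5)) ∨ ((p2 ∨ ¬p1) ∧ (¬¬p1 ∨ ¬p2))   [double negation]
≡ (((¬p2 ∧ ¬p5) ∨ ¬p4) ∧ (p4 ∨ p2 ∨ p5)) ∨ ((p2 ∨ ¬p1) ∧ (p1 ∨ ¬p2))   [double negation]
≡ (¬p2 ∧ ¬p5 ∧ p4) ∨ (¬p2 ∧ ¬p5 ∧ p2) ∨ (¬p2 ∧ ¬p5 ∧ p5) ∨ (¬p4 ∧ p4) ∨ (¬p4 ∧ p2) ∨ (¬p4 ∧ p5) ∨ (p2 ∧ p1) ∨ (p2 ∧ ¬p2) ∨ (¬p1 ∧ p1) ∨ (¬p1 ∧ ¬p2)   [distribute ∧ over ∨]
≡ (¬p2 ∧ ¬p5 ∧ p4) ∨ (¬p4 ∧ p2) ∨ (¬p4 ∧ p5) ∨ (p2 ∧ p1) ∨ (¬p1 ∧ ¬p2)   [simplify]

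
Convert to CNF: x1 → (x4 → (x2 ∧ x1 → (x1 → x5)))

¬x1 ∨ ¬x4 ∨ ¬x2 ∨ x5

x1 → (x4 → (x2 ∧ x1 → (x1 → x5)))
≡ ¬x1 ∨ (x4 → (x2 ∧ x1 → (x1 → x5)))   — eliminate →
≡ ¬x1 ∨ ¬x4 ∨ (x2 ∧ x1 → (x1 → x5))   — eliminate →
≡ ¬x1 ∨ ¬x4 ∨ ¬(x2 ∧ x1) ∨ (x1 → x5)   — eliminate →
≡ ¬x1 ∨ ¬x4 ∨ ¬(x2 ∧ x1) ∨ ¬x1 ∨ x5   — eliminate →
≡ ¬x1 ∨ ¬x4 ∨ ¬x2 ∨ ¬x1 ∨ ¬x1 ∨ x5   — De Morgan
≡ ¬x1 ∨ ¬x4 ∨ ¬x2 ∨ x5   — simplify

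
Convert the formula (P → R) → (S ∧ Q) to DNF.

(P → R) → (S ∧ Q)
= ¬(P → R) ∨ (S ∧ Q)   [eliminate →]
= ¬(¬P ∨ R) ∨ (S ∧ Q)   [eliminate →]
= (¬¬P ∧ ¬R) ∨ (S ∧ Q)   [De Morgan]
= (P ∧ ¬R) ∨ (S ∧ Q)   [double negation]

(P ∧ ¬R) ∨ (S ∧ Q)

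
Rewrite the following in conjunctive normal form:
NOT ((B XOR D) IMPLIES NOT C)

NOT ((B XOR D) IMPLIES NOT C)
≡ NOT (NOT (B XOR D) OR NOT C)   (eliminate IMPLIES)
≡ NOT (NOT ((B OR D) AND NOT (B AND D)) OR NOT C)   (expand XOR)
≡ NOT NOT ((B OR D) AND NOT (B AND D)) AND NOT NOT C   (De Morgan)
≡ (B OR D) AND NOT (B AND D) AND NOT NOT C   (double negation)
≡ (B OR D) AND (NOT B OR NOT D) AND NOT NOT C   (De Morgan)
≡ (B OR D) AND (NOT B OR NOT D) AND C   (double negation)

(B OR D) AND (NOT B OR NOT D) AND C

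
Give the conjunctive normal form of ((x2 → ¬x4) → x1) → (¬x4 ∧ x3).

(¬x2 ∨ ¬x4) ∧ (¬x1 ∨ ¬x4) ∧ (¬x1 ∨ x3)

((x2 → ¬x4) → x1) → (¬x4 ∧ x3)
= ¬((x2 → ¬x4) → x1) ∨ (¬x4 ∧ x3)   (eliminate →)
= ¬(¬(x2 → ¬x4) ∨ x1) ∨ (¬x4 ∧ x3)   (eliminate →)
= ¬(¬(¬x2 ∨ ¬x4) ∨ x1) ∨ (¬x4 ∧ x3)   (eliminate →)
= (¬¬(¬x2 ∨ ¬x4) ∧ ¬x1) ∨ (¬x4 ∧ x3)   (De Morgan)
= ((¬x2 ∨ ¬x4) ∧ ¬x1) ∨ (¬x4 ∧ x3)   (double negation)
= (¬x2 ∨ ¬x4 ∨ ¬x4) ∧ (¬x2 ∨ ¬x4 ∨ x3) ∧ (¬x1 ∨ ¬x4) ∧ (¬x1 ∨ x3)   (distribute ∨ over ∧)
= (¬x2 ∨ ¬x4) ∧ (¬x1 ∨ ¬x4) ∧ (¬x1 ∨ x3)   (simplify)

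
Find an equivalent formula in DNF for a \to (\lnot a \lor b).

a \to (\lnot a \lor b)
≡ \lnot a \lor \lnot a \lor b   [eliminate \to]
≡ \lnot a \lor b   [simplify]

\lnot a \lor b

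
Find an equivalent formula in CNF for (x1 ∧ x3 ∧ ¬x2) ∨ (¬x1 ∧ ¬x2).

(x3 ∨ ¬x1) ∧ ¬x2

(x1 ∧ x3 ∧ ¬x2) ∨ (¬x1 ∧ ¬x2)
= (x1 ∨ ¬x1) ∧ (x1 ∨ ¬x2) ∧ (x3 ∨ ¬x1) ∧ (x3 ∨ ¬x2) ∧ (¬x2 ∨ ¬x1) ∧ (¬x2 ∨ ¬x2)   [distribute ∨ over ∧]
= (x3 ∨ ¬x1) ∧ ¬x2   [simplify]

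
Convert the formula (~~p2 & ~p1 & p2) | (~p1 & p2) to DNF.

(~~p2 & ~p1 & p2) | (~p1 & p2)
≡ (p2 & ~p1 & p2) | (~p1 & p2)   (double negation)
≡ p2 & ~p1   (simplify)

p2 & ~p1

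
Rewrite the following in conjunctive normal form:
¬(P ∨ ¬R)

¬(P ∨ ¬R)
≡ ¬P ∧ ¬¬R   [De Morgan]
≡ ¬P ∧ R   [double negation]

¬P ∧ R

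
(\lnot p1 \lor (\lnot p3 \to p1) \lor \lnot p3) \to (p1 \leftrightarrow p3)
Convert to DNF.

(\lnot p1 \lor (\lnot p3 \to p1) \lor \lnot p3) \to (p1 \leftrightarrow p3)
= \lnot (\lnot p1 \lor (\lnot p3 \to p1) \lor \lnot p3) \lor (p1 \leftrightarrow p3)   [eliminate \to]
= \lnot (\lnot p1 \lor \lnot \lnot p3 \lor p1 \lor \lnot p3) \lor (p1 \leftrightarrow p3)   [eliminate \to]
= \lnot (\lnot p1 \lor \lnot \lnot p3 \lor p1 \lor \lnot p3) \lor ((p1 \to p3) \land (p3 \to p1))   [eliminate \leftrightarrow]
= \lnot (\lnot p1 \lor \lnot \lnot p3 \lor p1 \lor \lnot p3) \lor ((\lnot p1 \lor p3) \land (p3 \to p1))   [eliminate \to]
= \lnot (\lnot p1 \lor \lnot \lnot p3 \lor p1 \lor \lnot p3) \lor ((\lnot p1 \lor p3) \land (\lnot p3 \lor p1))   [eliminate \to]
= (\lnot \lnot p1 \land \lnot \lnot \lnot p3 \land \lnot p1 \land \lnot \lnot p3) \lor ((\lnot p1 \lor p3) \land (\lnot p3 \lor p1))   [De Morgan]
= (p1 \land \lnot \lnot \lnot p3 \land \lnot p1 \land \lnot \lnot p3) \lor ((\lnot p1 \lor p3) \land (\lnot p3 \lor p1))   [double negation]
= (p1 \land \lnot p3 \land \lnot p1 \land \lnot \lnot p3) \lor ((\lnot p1 \lor p3) \land (\lnot p3 \lor p1))   [double negation]
= (p1 \land \lnot p3 \land \lnot p1 \land p3) \lor ((\lnot p1 \lor p3) \land (\lnot p3 \lor p1))   [double negation]
= (p1 \land \lnot p3 \land \lnot p1 \land p3) \lor (\lnot p1 \land \lnot p3) \lor (\lnot p1 \land p1) \lor (p3 \land \lnot p3) \lor (p3 \land p1)   [distribute \land over \lor]
= (\lnot p1 \land \lnot p3) \lor (p3 \land p1)   [simplify]

(\lnot p1 \land \lnot p3) \lor (p3 \land p1)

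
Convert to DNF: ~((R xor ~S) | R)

~R & S

~((R xor ~S) | R)
= ~((R & ~~S) | (~R & ~S) | R)   [expand xor]
= ~(R & ~~S) & ~(~R & ~S) & ~R   [De Morgan]
= (~R | ~~~S) & ~(~R & ~S) & ~R   [De Morgan]
= (~R | ~S) & ~(~R & ~S) & ~R   [double negation]
= (~R | ~S) & (~~R | ~~S) & ~R   [De Morgan]
= (~R | ~S) & (R | ~~S) & ~R   [double negation]
= (~R | ~S) & (R | S) & ~R   [double negation]
= (~R & R & ~R) | (~R & S & ~R) | (~S & R & ~R) | (~S & S & ~R)   [distribute & over |]
= ~R & S   [simplify]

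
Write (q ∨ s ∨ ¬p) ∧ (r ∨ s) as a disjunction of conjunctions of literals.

(q ∧ r) ∨ s ∨ (¬p ∧ r)

(q ∨ s ∨ ¬p) ∧ (r ∨ s)
≡ (q ∧ r) ∨ (q ∧ s) ∨ (s ∧ r) ∨ (s ∧ s) ∨ (¬p ∧ r) ∨ (¬p ∧ s)   [distribute ∧ over ∨]
≡ (q ∧ r) ∨ s ∨ (¬p ∧ r)   [simplify]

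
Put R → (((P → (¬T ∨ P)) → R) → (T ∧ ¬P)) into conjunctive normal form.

(¬R ∨ T) ∧ (¬R ∨ ¬P)

R → (((P → (¬T ∨ P)) → R) → (T ∧ ¬P))
⇔ ¬R ∨ (((P → (¬T ∨ P)) → R) → (T ∧ ¬P))   — eliminate →
⇔ ¬R ∨ ¬((P → (¬T ∨ P)) → R) ∨ (T ∧ ¬P)   — eliminate →
⇔ ¬R ∨ ¬(¬(P → (¬T ∨ P)) ∨ R) ∨ (T ∧ ¬P)   — eliminate →
⇔ ¬R ∨ ¬(¬(¬P ∨ ¬T ∨ P) ∨ R) ∨ (T ∧ ¬P)   — eliminate →
⇔ ¬R ∨ (¬¬(¬P ∨ ¬T ∨ P) ∧ ¬R) ∨ (T ∧ ¬P)   — De Morgan
⇔ ¬R ∨ ((¬P ∨ ¬T ∨ P) ∧ ¬R) ∨ (T ∧ ¬P)   — double negation
⇔ (¬R ∨ ¬P ∨ ¬T ∨ P ∨ T) ∧ (¬R ∨ ¬P ∨ ¬T ∨ P ∨ ¬P) ∧ (¬R ∨ ¬R ∨ T) ∧ (¬R ∨ ¬R ∨ ¬P)   — distribute ∨ over ∧
⇔ (¬R ∨ T) ∧ (¬R ∨ ¬P)   — simplify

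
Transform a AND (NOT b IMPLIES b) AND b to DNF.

a AND b

a AND (NOT b IMPLIES b) AND b
= a AND (NOT NOT b OR b) AND b   (eliminate IMPLIES)
= a AND (b OR b) AND b   (double negation)
= (a AND b AND b) OR (a AND b AND b)   (distribute AND over OR)
= a AND b   (simplify)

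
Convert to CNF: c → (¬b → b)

¬c ∨ b

c → (¬b → b)
⇔ ¬c ∨ (¬b → b)   [eliminate →]
⇔ ¬c ∨ ¬¬b ∨ b   [eliminate →]
⇔ ¬c ∨ b ∨ b   [double negation]
⇔ ¬c ∨ b   [simplify]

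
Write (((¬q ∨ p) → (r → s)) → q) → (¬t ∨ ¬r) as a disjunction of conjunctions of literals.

(((¬q ∨ p) → (r → s)) → q) → (¬t ∨ ¬r)
⇔ ¬(((¬q ∨ p) → (r → s)) → q) ∨ ¬t ∨ ¬r   [eliminate →]
⇔ ¬(¬((¬q ∨ p) → (r → s)) ∨ q) ∨ ¬t ∨ ¬r   [eliminate →]
⇔ ¬(¬(¬(¬q ∨ p) ∨ (r → s)) ∨ q) ∨ ¬t ∨ ¬r   [eliminate →]
⇔ ¬(¬(¬(¬q ∨ p) ∨ ¬r ∨ s) ∨ q) ∨ ¬t ∨ ¬r   [eliminate →]
⇔ (¬¬(¬(¬q ∨ p) ∨ ¬r ∨ s) ∧ ¬q) ∨ ¬t ∨ ¬r   [De Morgan]
⇔ ((¬(¬q ∨ p) ∨ ¬r ∨ s) ∧ ¬q) ∨ ¬t ∨ ¬r   [double negation]
⇔ (((¬¬q ∧ ¬p) ∨ ¬r ∨ s) ∧ ¬q) ∨ ¬t ∨ ¬r   [De Morgan]
⇔ (((q ∧ ¬p) ∨ ¬r ∨ s) ∧ ¬q) ∨ ¬t ∨ ¬r   [double negation]
⇔ (q ∧ ¬p ∧ ¬q) ∨ (¬r ∧ ¬q) ∨ (s ∧ ¬q) ∨ ¬t ∨ ¬r   [distribute ∧ over ∨]
⇔ (s ∧ ¬q) ∨ ¬t ∨ ¬r   [simplify]

(s ∧ ¬q) ∨ ¬t ∨ ¬r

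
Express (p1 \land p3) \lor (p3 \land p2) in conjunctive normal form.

(p1 \lor p2) \land p3

(p1 \land p3) \lor (p3 \land p2)
≡ (p1 \lor p3) \land (p1 \lor p2) \land (p3 \lor p3) \land (p3 \lor p2)   — distribute \lor over \land
≡ (p1 \lor p2) \land p3   — simplify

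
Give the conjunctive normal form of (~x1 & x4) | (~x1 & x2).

~x1 & (x4 | x2)

(~x1 & x4) | (~x1 & x2)
⇔ (~x1 | ~x1) & (~x1 | x2) & (x4 | ~x1) & (x4 | x2)   [distribute | over &]
⇔ ~x1 & (x4 | x2)   [simplify]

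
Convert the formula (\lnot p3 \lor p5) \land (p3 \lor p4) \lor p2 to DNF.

(\lnot p3 \lor p5) \land (p3 \lor p4) \lor p2
≡ \lnot p3 \land p3 \lor \lnot p3 \land p4 \lor p5 \land p3 \lor p5 \land p4 \lor p2   (distribute \land over \lor)
≡ \lnot p3 \land p4 \lor p5 \land p3 \lor p5 \land p4 \lor p2   (simplify)

\lnot p3 \land p4 \lor p5 \land p3 \lor p5 \land p4 \lor p2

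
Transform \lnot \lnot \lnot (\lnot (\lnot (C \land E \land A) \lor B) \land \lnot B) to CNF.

\lnot C \lor \lnot E \lor \lnot A \lor B

\lnot \lnot \lnot (\lnot (\lnot (C \land E \land A) \lor B) \land \lnot B)
= \lnot (\lnot (\lnot (C \land E \land A) \lor B) \land \lnot B)   [double negation]
= \lnot \lnot (\lnot (C \land E \land A) \lor B) \lor \lnot \lnot B   [De Morgan]
= \lnot (C \land E \land A) \lor B \lor \lnot \lnot B   [double negation]
= \lnot C \lor \lnot E \lor \lnot A \lor B \lor \lnot \lnot B   [De Morgan]
= \lnot C \lor \lnot E \lor \lnot A \lor B \lor B   [double negation]
= \lnot C \lor \lnot E \lor \lnot A \lor B   [simplify]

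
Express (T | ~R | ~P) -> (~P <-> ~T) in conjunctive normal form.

(~T | P) & (R | T | ~P)

(T | ~R | ~P) -> (~P <-> ~T)
≡ ~(T | ~R | ~P) | (~P <-> ~T)   (eliminate ->)
≡ ~(T | ~R | ~P) | ((~P -> ~T) & (~T -> ~P))   (eliminate <->)
≡ ~(T | ~R | ~P) | ((~~P | ~T) & (~T -> ~P))   (eliminate ->)
≡ ~(T | ~R | ~P) | ((~~P | ~T) & (~~T | ~P))   (eliminate ->)
≡ (~T & ~~R & ~~P) | ((~~P | ~T) & (~~T | ~P))   (De Morgan)
≡ (~T & R & ~~P) | ((~~P | ~T) & (~~T | ~P))   (double negation)
≡ (~T & R & P) | ((~~P | ~T) & (~~T | ~P))   (double negation)
≡ (~T & R & P) | ((P | ~T) & (~~T | ~P))   (double negation)
≡ (~T & R & P) | ((P | ~T) & (T | ~P))   (double negation)
≡ (~T | P | ~T) & (~T | T | ~P) & (R | P | ~T) & (R | T | ~P) & (P | P | ~T) & (P | T | ~P)   (distribute | over &)
≡ (~T | P) & (R | T | ~P)   (simplify)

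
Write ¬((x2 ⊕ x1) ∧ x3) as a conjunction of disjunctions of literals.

¬((x2 ⊕ x1) ∧ x3)
= ¬((x2 ∨ x1) ∧ ¬(x2 ∧ x1) ∧ x3)   [expand ⊕]
= ¬(x2 ∨ x1) ∨ ¬¬(x2 ∧ x1) ∨ ¬x3   [De Morgan]
= (¬x2 ∧ ¬x1) ∨ ¬¬(x2 ∧ x1) ∨ ¬x3   [De Morgan]
= (¬x2 ∧ ¬x1) ∨ (x2 ∧ x1) ∨ ¬x3   [double negation]
= (¬x2 ∨ x2 ∨ ¬x3) ∧ (¬x2 ∨ x1 ∨ ¬x3) ∧ (¬x1 ∨ x2 ∨ ¬x3) ∧ (¬x1 ∨ x1 ∨ ¬x3)   [distribute ∨ over ∧]
= (¬x2 ∨ x1 ∨ ¬x3) ∧ (¬x1 ∨ x2 ∨ ¬x3)   [simplify]

(¬x2 ∨ x1 ∨ ¬x3) ∧ (¬x1 ∨ x2 ∨ ¬x3)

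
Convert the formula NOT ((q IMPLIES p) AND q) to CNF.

NOT p OR NOT q

NOT ((q IMPLIES p) AND q)
⇔ NOT ((NOT q OR p) AND q)   [eliminate IMPLIES]
⇔ NOT (NOT q OR p) OR NOT q   [De Morgan]
⇔ (NOT NOT q AND NOT p) OR NOT q   [De Morgan]
⇔ (q AND NOT p) OR NOT q   [double negation]
⇔ (q OR NOT q) AND (NOT p OR NOT q)   [distribute OR over AND]
⇔ NOT p OR NOT q   [simplify]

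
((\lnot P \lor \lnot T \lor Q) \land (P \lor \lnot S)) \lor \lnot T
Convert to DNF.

((\lnot P \lor \lnot T \lor Q) \land (P \lor \lnot S)) \lor \lnot T
≡ (\lnot P \land P) \lor (\lnot P \land \lnot S) \lor (\lnot T \land P) \lor (\lnot T \land \lnot S) \lor (Q \land P) \lor (Q \land \lnot S) \lor \lnot T   — distribute \land over \lor
≡ (\lnot P \land \lnot S) \lor (Q \land P) \lor (Q \land \lnot S) \lor \lnot T   — simplify

(\lnot P \land \lnot S) \lor (Q \land P) \lor (Q \land \lnot S) \lor \lnot T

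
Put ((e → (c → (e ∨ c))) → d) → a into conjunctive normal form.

((e → (c → (e ∨ c))) → d) → a
⇔ ¬((e → (c → (e ∨ c))) → d) ∨ a   (eliminate →)
⇔ ¬(¬(e → (c → (e ∨ c))) ∨ d) ∨ a   (eliminate →)
⇔ ¬(¬(¬e ∨ (c → (e ∨ c))) ∨ d) ∨ a   (eliminate →)
⇔ ¬(¬(¬e ∨ ¬c ∨ e ∨ c) ∨ d) ∨ a   (eliminate →)
⇔ (¬¬(¬e ∨ ¬c ∨ e ∨ c) ∧ ¬d) ∨ a   (De Morgan)
⇔ ((¬e ∨ ¬c ∨ e ∨ c) ∧ ¬d) ∨ a   (double negation)
⇔ (¬e ∨ ¬c ∨ e ∨ c ∨ a) ∧ (¬d ∨ a)   (distribute ∨ over ∧)
⇔ ¬d ∨ a   (simplify)

¬d ∨ a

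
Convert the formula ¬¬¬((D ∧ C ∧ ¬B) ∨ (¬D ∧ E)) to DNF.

(¬D ∧ ¬E) ∨ (¬C ∧ D) ∨ (¬C ∧ ¬E) ∨ (B ∧ D) ∨ (B ∧ ¬E)

¬¬¬((D ∧ C ∧ ¬B) ∨ (¬D ∧ E))
≡ ¬((D ∧ C ∧ ¬B) ∨ (¬D ∧ E))   [double negation]
≡ ¬(D ∧ C ∧ ¬B) ∧ ¬(¬D ∧ E)   [De Morgan]
≡ (¬D ∨ ¬C ∨ ¬¬B) ∧ ¬(¬D ∧ E)   [De Morgan]
≡ (¬D ∨ ¬C ∨ B) ∧ ¬(¬D ∧ E)   [double negation]
≡ (¬D ∨ ¬C ∨ B) ∧ (¬¬D ∨ ¬E)   [De Morgan]
≡ (¬D ∨ ¬C ∨ B) ∧ (D ∨ ¬E)   [double negation]
≡ (¬D ∧ D) ∨ (¬D ∧ ¬E) ∨ (¬C ∧ D) ∨ (¬C ∧ ¬E) ∨ (B ∧ D) ∨ (B ∧ ¬E)   [distribute ∧ over ∨]
≡ (¬D ∧ ¬E) ∨ (¬C ∧ D) ∨ (¬C ∧ ¬E) ∨ (B ∧ D) ∨ (B ∧ ¬E)   [simplify]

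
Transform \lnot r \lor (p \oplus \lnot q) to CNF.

(\lnot r \lor p \lor \lnot q) \land (\lnot r \lor \lnot p \lor q)

\lnot r \lor (p \oplus \lnot q)
⇔ \lnot r \lor ((p \lor \lnot q) \land \lnot (p \land \lnot q))   — expand \oplus
⇔ \lnot r \lor ((p \lor \lnot q) \land (\lnot p \lor \lnot \lnot q))   — De Morgan
⇔ \lnot r \lor ((p \lor \lnot q) \land (\lnot p \lor q))   — double negation
⇔ (\lnot r \lor p \lor \lnot q) \land (\lnot r \lor \lnot p \lor q)   — distribute \lor over \land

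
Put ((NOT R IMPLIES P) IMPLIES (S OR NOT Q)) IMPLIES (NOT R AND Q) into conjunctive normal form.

((NOT R IMPLIES P) IMPLIES (S OR NOT Q)) IMPLIES (NOT R AND Q)
≡ NOT ((NOT R IMPLIES P) IMPLIES (S OR NOT Q)) OR (NOT R AND Q)   (eliminate IMPLIES)
≡ NOT (NOT (NOT R IMPLIES P) OR S OR NOT Q) OR (NOT R AND Q)   (eliminate IMPLIES)
≡ NOT (NOT (NOT NOT R OR P) OR S OR NOT Q) OR (NOT R AND Q)   (eliminate IMPLIES)
≡ (NOT NOT (NOT NOT R OR P) AND NOT S AND NOT NOT Q) OR (NOT R AND Q)   (De Morgan)
≡ ((NOT NOT R OR P) AND NOT S AND NOT NOT Q) OR (NOT R AND Q)   (double negation)
≡ ((R OR P) AND NOT S AND NOT NOT Q) OR (NOT R AND Q)   (double negation)
≡ ((R OR P) AND NOT S AND Q) OR (NOT R AND Q)   (double negation)
≡ (R OR P OR NOT R) AND (R OR P OR Q) AND (NOT S OR NOT R) AND (NOT S OR Q) AND (Q OR NOT R) AND (Q OR Q)   (distribute OR over AND)
≡ (NOT S OR NOT R) AND Q   (simplify)

(NOT S OR NOT R) AND Q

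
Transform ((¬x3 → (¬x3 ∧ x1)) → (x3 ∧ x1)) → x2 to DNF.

(x3 ∧ ¬x1) ∨ (¬x3 ∧ x1) ∨ x2

((¬x3 → (¬x3 ∧ x1)) → (x3 ∧ x1)) → x2
⇔ ¬((¬x3 → (¬x3 ∧ x1)) → (x3 ∧ x1)) ∨ x2
⇔ ¬(¬(¬x3 → (¬x3 ∧ x1)) ∨ (x3 ∧ x1)) ∨ x2
⇔ ¬(¬(¬¬x3 ∨ (¬x3 ∧ x1)) ∨ (x3 ∧ x1)) ∨ x2
⇔ (¬¬(¬¬x3 ∨ (¬x3 ∧ x1)) ∧ ¬(x3 ∧ x1)) ∨ x2
⇔ ((¬¬x3 ∨ (¬x3 ∧ x1)) ∧ ¬(x3 ∧ x1)) ∨ x2
⇔ ((x3 ∨ (¬x3 ∧ x1)) ∧ ¬(x3 ∧ x1)) ∨ x2
⇔ ((x3 ∨ (¬x3 ∧ x1)) ∧ (¬x3 ∨ ¬x1)) ∨ x2
⇔ (x3 ∧ ¬x3) ∨ (x3 ∧ ¬x1) ∨ (¬x3 ∧ x1 ∧ ¬x3) ∨ (¬x3 ∧ x1 ∧ ¬x1) ∨ x2
⇔ (x3 ∧ ¬x1) ∨ (¬x3 ∧ x1) ∨ x2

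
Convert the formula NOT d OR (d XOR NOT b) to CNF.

NOT d OR b

NOT d OR (d XOR NOT b)
⇔ NOT d OR ((d OR NOT b) AND NOT (d AND NOT b))   [expand XOR]
⇔ NOT d OR ((d OR NOT b) AND (NOT d OR NOT NOT b))   [De Morgan]
⇔ NOT d OR ((d OR NOT b) AND (NOT d OR b))   [double negation]
⇔ (NOT d OR d OR NOT b) AND (NOT d OR NOT d OR b)   [distribute OR over AND]
⇔ NOT d OR b   [simplify]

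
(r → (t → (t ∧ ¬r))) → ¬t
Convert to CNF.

(r → (t → (t ∧ ¬r))) → ¬t
⇔ ¬(r → (t → (t ∧ ¬r))) ∨ ¬t
⇔ ¬(¬r ∨ (t → (t ∧ ¬r))) ∨ ¬t
⇔ ¬(¬r ∨ ¬t ∨ (t ∧ ¬r)) ∨ ¬t
⇔ (¬¬r ∧ ¬¬t ∧ ¬(t ∧ ¬r)) ∨ ¬t
⇔ (r ∧ ¬¬t ∧ ¬(t ∧ ¬r)) ∨ ¬t
⇔ (r ∧ t ∧ ¬(t ∧ ¬r)) ∨ ¬t
⇔ (r ∧ t ∧ (¬t ∨ ¬¬r)) ∨ ¬t
⇔ (r ∧ t ∧ (¬t ∨ r)) ∨ ¬t
⇔ (r ∨ ¬t) ∧ (t ∨ ¬t) ∧ (¬t ∨ r ∨ ¬t)
⇔ r ∨ ¬t

r ∨ ¬t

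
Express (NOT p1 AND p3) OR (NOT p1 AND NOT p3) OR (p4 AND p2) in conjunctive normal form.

(NOT p1 OR p4) AND (NOT p1 OR p2)

(NOT p1 AND p3) OR (NOT p1 AND NOT p3) OR (p4 AND p2)
≡ (NOT p1 OR NOT p1 OR p4) AND (NOT p1 OR NOT p1 OR p2) AND (NOT p1 OR NOT p3 OR p4) AND (NOT p1 OR NOT p3 OR p2) AND (p3 OR NOT p1 OR p4) AND (p3 OR NOT p1 OR p2) AND (p3 OR NOT p3 OR p4) AND (p3 OR NOT p3 OR p2)   (distribute OR over AND)
≡ (NOT p1 OR p4) AND (NOT p1 OR p2)   (simplify)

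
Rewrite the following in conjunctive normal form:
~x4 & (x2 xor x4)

~x4 & (x2 xor x4)
⇔ ~x4 & (x2 | x4) & ~(x2 & x4)   — expand xor
⇔ ~x4 & (x2 | x4) & (~x2 | ~x4)   — De Morgan
⇔ ~x4 & (x2 | x4)   — simplify

~x4 & (x2 | x4)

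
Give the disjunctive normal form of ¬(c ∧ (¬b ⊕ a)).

¬(c ∧ (¬b ⊕ a))
⇔ ¬(c ∧ ((¬b ∧ ¬a) ∨ (¬¬b ∧ a)))
⇔ ¬c ∨ ¬((¬b ∧ ¬a) ∨ (¬¬b ∧ a))
⇔ ¬c ∨ (¬(¬b ∧ ¬a) ∧ ¬(¬¬b ∧ a))
⇔ ¬c ∨ ((¬¬b ∨ ¬¬a) ∧ ¬(¬¬b ∧ a))
⇔ ¬c ∨ ((b ∨ ¬¬a) ∧ ¬(¬¬b ∧ a))
⇔ ¬c ∨ ((b ∨ a) ∧ ¬(¬¬b ∧ a))
⇔ ¬c ∨ ((b ∨ a) ∧ (¬¬¬b ∨ ¬a))
⇔ ¬c ∨ ((b ∨ a) ∧ (¬b ∨ ¬a))
⇔ ¬c ∨ (b ∧ ¬b) ∨ (b ∧ ¬a) ∨ (a ∧ ¬b) ∨ (a ∧ ¬a)
⇔ ¬c ∨ (b ∧ ¬a) ∨ (a ∧ ¬b)

¬c ∨ (b ∧ ¬a) ∨ (a ∧ ¬b)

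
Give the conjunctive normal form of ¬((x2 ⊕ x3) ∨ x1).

(¬x2 ∨ x3) ∧ (¬x3 ∨ x2) ∧ ¬x1

¬((x2 ⊕ x3) ∨ x1)
≡ ¬(((x2 ∨ x3) ∧ ¬(x2 ∧ x3)) ∨ x1)   (expand ⊕)
≡ ¬((x2 ∨ x3) ∧ ¬(x2 ∧ x3)) ∧ ¬x1   (De Morgan)
≡ (¬(x2 ∨ x3) ∨ ¬¬(x2 ∧ x3)) ∧ ¬x1   (De Morgan)
≡ ((¬x2 ∧ ¬x3) ∨ ¬¬(x2 ∧ x3)) ∧ ¬x1   (De Morgan)
≡ ((¬x2 ∧ ¬x3) ∨ (x2 ∧ x3)) ∧ ¬x1   (double negation)
≡ (¬x2 ∨ x2) ∧ (¬x2 ∨ x3) ∧ (¬x3 ∨ x2) ∧ (¬x3 ∨ x3) ∧ ¬x1   (distribute ∨ over ∧)
≡ (¬x2 ∨ x3) ∧ (¬x3 ∨ x2) ∧ ¬x1   (simplify)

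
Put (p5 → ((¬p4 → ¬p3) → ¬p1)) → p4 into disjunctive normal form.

(p5 → ((¬p4 → ¬p3) → ¬p1)) → p4
≡ ¬(p5 → ((¬p4 → ¬p3) → ¬p1)) ∨ p4
≡ ¬(¬p5 ∨ ((¬p4 → ¬p3) → ¬p1)) ∨ p4
≡ ¬(¬p5 ∨ ¬(¬p4 → ¬p3) ∨ ¬p1) ∨ p4
≡ ¬(¬p5 ∨ ¬(¬¬p4 ∨ ¬p3) ∨ ¬p1) ∨ p4
≡ (¬¬p5 ∧ ¬¬(¬¬p4 ∨ ¬p3) ∧ ¬¬p1) ∨ p4
≡ (p5 ∧ ¬¬(¬¬p4 ∨ ¬p3) ∧ ¬¬p1) ∨ p4
≡ (p5 ∧ (¬¬p4 ∨ ¬p3) ∧ ¬¬p1) ∨ p4
≡ (p5 ∧ (p4 ∨ ¬p3) ∧ ¬¬p1) ∨ p4
≡ (p5 ∧ (p4 ∨ ¬p3) ∧ p1) ∨ p4
≡ (p5 ∧ p4 ∧ p1) ∨ (p5 ∧ ¬p3 ∧ p1) ∨ p4
≡ (p5 ∧ ¬p3 ∧ p1) ∨ p4

(p5 ∧ ¬p3 ∧ p1) ∨ p4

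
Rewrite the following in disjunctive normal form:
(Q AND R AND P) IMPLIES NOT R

NOT Q OR NOT R OR NOT P

(Q AND R AND P) IMPLIES NOT R
⇔ NOT (Q AND R AND P) OR NOT R   [eliminate IMPLIES]
⇔ NOT Q OR NOT R OR NOT P OR NOT R   [De Morgan]
⇔ NOT Q OR NOT R OR NOT P   [simplify]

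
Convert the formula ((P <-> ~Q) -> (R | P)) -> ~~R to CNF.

((P <-> ~Q) -> (R | P)) -> ~~R
⇔ ~((P <-> ~Q) -> (R | P)) | ~~R
⇔ ~(~(P <-> ~Q) | R | P) | ~~R
⇔ ~(~((P -> ~Q) & (~Q -> P)) | R | P) | ~~R
⇔ ~(~((~P | ~Q) & (~Q -> P)) | R | P) | ~~R
⇔ ~(~((~P | ~Q) & (~~Q | P)) | R | P) | ~~R
⇔ (~~((~P | ~Q) & (~~Q | P)) & ~R & ~P) | ~~R
⇔ ((~P | ~Q) & (~~Q | P) & ~R & ~P) | ~~R
⇔ ((~P | ~Q) & (Q | P) & ~R & ~P) | ~~R
⇔ ((~P | ~Q) & (Q | P) & ~R & ~P) | R
⇔ (~P | ~Q | R) & (Q | P | R) & (~R | R) & (~P | R)
⇔ (Q | P | R) & (~P | R)

(Q | P | R) & (~P | R)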